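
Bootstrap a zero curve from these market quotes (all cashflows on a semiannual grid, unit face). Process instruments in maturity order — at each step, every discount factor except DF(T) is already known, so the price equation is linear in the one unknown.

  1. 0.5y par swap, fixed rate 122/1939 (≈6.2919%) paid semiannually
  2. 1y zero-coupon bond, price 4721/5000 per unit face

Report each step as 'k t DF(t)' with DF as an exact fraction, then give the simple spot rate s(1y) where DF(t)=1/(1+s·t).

1 1/2 1939/2000
2 1 4721/5000
s(1y) = (1/(4721/5000) − 1)/(1) = 279/4721 ≈ 5.9098%

step 1 [0.5y] swap r/2=61/1939: DF=(1 − 61/1939·(0))/(1+61/1939) = 1939/2000 ≈ 0.969500
step 2 [1y] zero: DF = P = 4721/5000 ≈ 0.944200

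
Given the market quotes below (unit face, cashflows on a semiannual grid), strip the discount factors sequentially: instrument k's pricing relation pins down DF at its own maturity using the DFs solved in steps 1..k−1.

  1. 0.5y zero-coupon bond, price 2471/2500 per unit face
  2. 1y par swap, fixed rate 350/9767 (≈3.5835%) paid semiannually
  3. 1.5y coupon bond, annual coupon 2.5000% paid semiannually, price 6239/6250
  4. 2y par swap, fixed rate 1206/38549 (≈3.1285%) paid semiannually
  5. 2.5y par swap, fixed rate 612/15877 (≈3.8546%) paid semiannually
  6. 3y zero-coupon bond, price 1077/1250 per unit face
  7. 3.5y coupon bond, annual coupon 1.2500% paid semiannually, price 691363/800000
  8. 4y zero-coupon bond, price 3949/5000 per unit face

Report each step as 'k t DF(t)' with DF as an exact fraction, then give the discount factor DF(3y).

step 1 [0.5y] zero: DF = P = 2471/2500 ≈ 0.988400
step 2 [1y] swap r/2=175/9767: DF=(1 − 175/9767·(0.988400))/(1+175/9767) = 193/200 ≈ 0.965000
step 3 [1.5y] bond c/2=1/80: DF=(6239/6250 − 1/80·(0.988400+0.965000))/(1+1/80) = 4809/5000 ≈ 0.961800
step 4 [2y] swap r/2=603/38549: DF=(1 − 603/38549·(0.988400+0.965000+0.961800))/(1+603/38549) = 9397/10000 ≈ 0.939700
step 5 [2.5y] swap r/2=306/15877: DF=(1 − 306/15877·(0.988400+0.965000+0.961800+0.939700))/(1+306/15877) = 4541/5000 ≈ 0.908200
step 6 [3y] zero: DF = P = 1077/1250 ≈ 0.861600
step 7 [3.5y] bond c/2=1/160: DF=(691363/800000 − 1/160·(0.988400+0.965000+0.961800+0.939700+0.908200+0.861600))/(1+1/160) = 8239/10000 ≈ 0.823900
step 8 [4y] zero: DF = P = 3949/5000 ≈ 0.789800

1 1/2 2471/2500
2 1 193/200
3 3/2 4809/5000
4 2 9397/10000
5 5/2 4541/5000
6 3 1077/1250
7 7/2 8239/10000
8 4 3949/5000
DF(3y) = 1077/1250 ≈ 0.861600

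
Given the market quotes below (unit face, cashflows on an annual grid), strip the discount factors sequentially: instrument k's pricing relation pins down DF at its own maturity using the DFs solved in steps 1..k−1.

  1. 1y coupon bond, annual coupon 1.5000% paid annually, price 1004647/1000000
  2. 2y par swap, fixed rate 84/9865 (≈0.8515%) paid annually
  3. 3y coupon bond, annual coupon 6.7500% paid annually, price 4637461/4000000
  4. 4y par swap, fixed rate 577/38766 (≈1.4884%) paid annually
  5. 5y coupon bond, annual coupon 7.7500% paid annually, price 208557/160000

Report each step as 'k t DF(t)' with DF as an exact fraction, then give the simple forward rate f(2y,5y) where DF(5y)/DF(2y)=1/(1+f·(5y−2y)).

step 1 [1y] bond c/1=3/200: DF=(1004647/1000000 − 3/200·(0))/(1+3/200) = 4949/5000 ≈ 0.989800
step 2 [2y] swap r/1=84/9865: DF=(1 − 84/9865·(0.989800))/(1+84/9865) = 1229/1250 ≈ 0.983200
step 3 [3y] bond c/1=27/400: DF=(4637461/4000000 − 27/400·(0.989800+0.983200))/(1+27/400) = 9613/10000 ≈ 0.961300
step 4 [4y] swap r/1=577/38766: DF=(1 − 577/38766·(0.989800+0.983200+0.961300))/(1+577/38766) = 9423/10000 ≈ 0.942300
step 5 [5y] bond c/1=31/400: DF=(208557/160000 − 31/400·(0.989800+0.983200+0.961300+0.942300))/(1+31/400) = 9309/10000 ≈ 0.930900

1 1 4949/5000
2 2 1229/1250
3 3 9613/10000
4 4 9423/10000
5 5 9309/10000
f(2y,5y) = ((1229/1250)/(9309/10000) − 1)/(3) = 523/27927 ≈ 1.8727%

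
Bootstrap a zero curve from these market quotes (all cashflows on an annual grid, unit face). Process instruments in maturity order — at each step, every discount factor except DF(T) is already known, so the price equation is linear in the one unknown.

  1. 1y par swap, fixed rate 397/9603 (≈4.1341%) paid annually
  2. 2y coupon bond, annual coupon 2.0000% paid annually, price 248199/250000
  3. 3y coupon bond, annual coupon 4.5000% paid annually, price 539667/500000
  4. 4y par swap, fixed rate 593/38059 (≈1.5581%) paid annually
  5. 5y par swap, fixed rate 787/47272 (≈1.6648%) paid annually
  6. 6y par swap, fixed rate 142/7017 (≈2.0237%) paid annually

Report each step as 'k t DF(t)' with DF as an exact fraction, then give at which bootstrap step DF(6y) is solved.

step 1 [1y] swap r/1=397/9603: DF=(1 − 397/9603·(0))/(1+397/9603) = 9603/10000 ≈ 0.960300
step 2 [2y] bond c/1=1/50: DF=(248199/250000 − 1/50·(0.960300))/(1+1/50) = 1909/2000 ≈ 0.954500
step 3 [3y] bond c/1=9/200: DF=(539667/500000 − 9/200·(0.960300+0.954500))/(1+9/200) = 594/625 ≈ 0.950400
step 4 [4y] swap r/1=593/38059: DF=(1 − 593/38059·(0.960300+0.954500+0.950400))/(1+593/38059) = 9407/10000 ≈ 0.940700
step 5 [5y] swap r/1=787/47272: DF=(1 − 787/47272·(0.960300+0.954500+0.950400+0.940700))/(1+787/47272) = 9213/10000 ≈ 0.921300
step 6 [6y] swap r/1=142/7017: DF=(1 − 142/7017·(0.960300+0.954500+0.950400+0.940700+0.921300))/(1+142/7017) = 554/625 ≈ 0.886400

1 1 9603/10000
2 2 1909/2000
3 3 594/625
4 4 9407/10000
5 5 9213/10000
6 6 554/625
DF(6y) is solved at step 6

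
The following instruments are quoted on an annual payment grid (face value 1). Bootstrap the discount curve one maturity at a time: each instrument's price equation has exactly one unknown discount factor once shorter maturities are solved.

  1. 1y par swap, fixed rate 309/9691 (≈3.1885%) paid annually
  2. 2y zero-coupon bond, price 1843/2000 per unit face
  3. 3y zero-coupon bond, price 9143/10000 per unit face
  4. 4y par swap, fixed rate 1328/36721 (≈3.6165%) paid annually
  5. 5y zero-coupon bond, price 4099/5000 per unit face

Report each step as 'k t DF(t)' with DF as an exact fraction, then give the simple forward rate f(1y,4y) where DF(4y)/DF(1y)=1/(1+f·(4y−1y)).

1 1 9691/10000
2 2 1843/2000
3 3 9143/10000
4 4 542/625
5 5 4099/5000
f(1y,4y) = ((9691/10000)/(542/625) − 1)/(3) = 1019/26016 ≈ 3.9168%

step 1 [1y] swap r/1=309/9691: DF=(1 − 309/9691·(0))/(1+309/9691) = 9691/10000 ≈ 0.969100
step 2 [2y] zero: DF = P = 1843/2000 ≈ 0.921500
step 3 [3y] zero: DF = P = 9143/10000 ≈ 0.914300
step 4 [4y] swap r/1=1328/36721: DF=(1 − 1328/36721·(0.969100+0.921500+0.914300))/(1+1328/36721) = 542/625 ≈ 0.867200
step 5 [5y] zero: DF = P = 4099/5000 ≈ 0.819800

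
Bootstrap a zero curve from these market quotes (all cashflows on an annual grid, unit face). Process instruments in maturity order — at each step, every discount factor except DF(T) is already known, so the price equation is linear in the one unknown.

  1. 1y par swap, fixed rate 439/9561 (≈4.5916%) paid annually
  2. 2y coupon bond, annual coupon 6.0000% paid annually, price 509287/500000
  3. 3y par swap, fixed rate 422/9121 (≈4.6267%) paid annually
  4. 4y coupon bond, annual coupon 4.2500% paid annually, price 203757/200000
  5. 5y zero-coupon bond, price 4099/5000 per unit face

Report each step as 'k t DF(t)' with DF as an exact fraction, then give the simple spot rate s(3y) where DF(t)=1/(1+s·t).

step 1 [1y] swap r/1=439/9561: DF=(1 − 439/9561·(0))/(1+439/9561) = 9561/10000 ≈ 0.956100
step 2 [2y] bond c/1=3/50: DF=(509287/500000 − 3/50·(0.956100))/(1+3/50) = 2267/2500 ≈ 0.906800
step 3 [3y] swap r/1=422/9121: DF=(1 − 422/9121·(0.956100+0.906800))/(1+422/9121) = 4367/5000 ≈ 0.873400
step 4 [4y] bond c/1=17/400: DF=(203757/200000 − 17/400·(0.956100+0.906800+0.873400))/(1+17/400) = 8657/10000 ≈ 0.865700
step 5 [5y] zero: DF = P = 4099/5000 ≈ 0.819800

1 1 9561/10000
2 2 2267/2500
3 3 4367/5000
4 4 8657/10000
5 5 4099/5000
s(3y) = (1/(4367/5000) − 1)/(3) = 211/4367 ≈ 4.8317%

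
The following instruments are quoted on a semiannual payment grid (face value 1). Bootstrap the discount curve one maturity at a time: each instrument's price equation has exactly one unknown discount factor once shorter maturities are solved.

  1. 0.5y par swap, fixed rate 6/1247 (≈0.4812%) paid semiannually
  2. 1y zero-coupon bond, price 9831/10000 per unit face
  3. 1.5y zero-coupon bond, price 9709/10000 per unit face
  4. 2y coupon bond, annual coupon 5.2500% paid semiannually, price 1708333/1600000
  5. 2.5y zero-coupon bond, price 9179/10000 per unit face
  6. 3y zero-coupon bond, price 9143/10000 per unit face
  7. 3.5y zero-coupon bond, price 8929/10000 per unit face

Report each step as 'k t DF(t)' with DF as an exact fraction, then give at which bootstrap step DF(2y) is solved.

step 1 [0.5y] swap r/2=3/1247: DF=(1 − 3/1247·(0))/(1+3/1247) = 1247/1250 ≈ 0.997600
step 2 [1y] zero: DF = P = 9831/10000 ≈ 0.983100
step 3 [1.5y] zero: DF = P = 9709/10000 ≈ 0.970900
step 4 [2y] bond c/2=21/800: DF=(1708333/1600000 − 21/800·(0.997600+0.983100+0.970900))/(1+21/800) = 9649/10000 ≈ 0.964900
step 5 [2.5y] zero: DF = P = 9179/10000 ≈ 0.917900
step 6 [3y] zero: DF = P = 9143/10000 ≈ 0.914300
step 7 [3.5y] zero: DF = P = 8929/10000 ≈ 0.892900

1 1/2 1247/1250
2 1 9831/10000
3 3/2 9709/10000
4 2 9649/10000
5 5/2 9179/10000
6 3 9143/10000
7 7/2 8929/10000
DF(2y) is solved at step 4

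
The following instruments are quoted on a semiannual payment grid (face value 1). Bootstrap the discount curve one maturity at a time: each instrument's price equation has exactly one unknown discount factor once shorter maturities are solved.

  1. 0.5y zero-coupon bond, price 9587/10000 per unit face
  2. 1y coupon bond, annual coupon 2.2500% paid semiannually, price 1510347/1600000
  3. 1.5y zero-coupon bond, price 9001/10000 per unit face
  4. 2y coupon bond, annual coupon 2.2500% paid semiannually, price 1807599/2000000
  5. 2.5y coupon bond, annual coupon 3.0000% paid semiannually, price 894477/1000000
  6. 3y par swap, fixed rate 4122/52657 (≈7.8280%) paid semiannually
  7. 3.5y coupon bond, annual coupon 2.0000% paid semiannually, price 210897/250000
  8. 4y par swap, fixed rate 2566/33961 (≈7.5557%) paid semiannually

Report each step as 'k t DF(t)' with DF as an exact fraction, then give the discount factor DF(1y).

step 1 [0.5y] zero: DF = P = 9587/10000 ≈ 0.958700
step 2 [1y] bond c/2=9/800: DF=(1510347/1600000 − 9/800·(0.958700))/(1+9/800) = 2307/2500 ≈ 0.922800
step 3 [1.5y] zero: DF = P = 9001/10000 ≈ 0.900100
step 4 [2y] bond c/2=9/800: DF=(1807599/2000000 − 9/800·(0.958700+0.922800+0.900100))/(1+9/800) = 2157/2500 ≈ 0.862800
step 5 [2.5y] bond c/2=3/200: DF=(894477/1000000 − 3/200·(0.958700+0.922800+0.900100+0.862800))/(1+3/200) = 4137/5000 ≈ 0.827400
step 6 [3y] swap r/2=2061/52657: DF=(1 − 2061/52657·(0.958700+0.922800+0.900100+0.862800+0.827400))/(1+2061/52657) = 7939/10000 ≈ 0.793900
step 7 [3.5y] bond c/2=1/100: DF=(210897/250000 − 1/100·(0.958700+0.922800+0.900100+0.862800+0.827400+0.793900))/(1+1/100) = 7831/10000 ≈ 0.783100
step 8 [4y] swap r/2=1283/33961: DF=(1 − 1283/33961·(0.958700+0.922800+0.900100+0.862800+0.827400+0.793900+0.783100))/(1+1283/33961) = 3717/5000 ≈ 0.743400

1 1/2 9587/10000
2 1 2307/2500
3 3/2 9001/10000
4 2 2157/2500
5 5/2 4137/5000
6 3 7939/10000
7 7/2 7831/10000
8 4 3717/5000
DF(1y) = 2307/2500 ≈ 0.922800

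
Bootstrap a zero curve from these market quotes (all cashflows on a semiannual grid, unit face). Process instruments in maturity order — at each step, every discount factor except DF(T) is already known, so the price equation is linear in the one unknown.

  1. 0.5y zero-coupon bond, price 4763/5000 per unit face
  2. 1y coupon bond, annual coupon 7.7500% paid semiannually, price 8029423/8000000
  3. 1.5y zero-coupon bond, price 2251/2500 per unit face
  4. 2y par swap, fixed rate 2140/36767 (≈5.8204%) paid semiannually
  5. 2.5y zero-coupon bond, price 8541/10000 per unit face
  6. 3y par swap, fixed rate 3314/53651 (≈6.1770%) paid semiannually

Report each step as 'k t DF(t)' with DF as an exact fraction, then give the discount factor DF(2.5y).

1 1/2 4763/5000
2 1 9307/10000
3 3/2 2251/2500
4 2 893/1000
5 5/2 8541/10000
6 3 8343/10000
DF(2.5y) = 8541/10000 ≈ 0.854100

step 1 [0.5y] zero: DF = P = 4763/5000 ≈ 0.952600
step 2 [1y] bond c/2=31/800: DF=(8029423/8000000 − 31/800·(0.952600))/(1+31/800) = 9307/10000 ≈ 0.930700
step 3 [1.5y] zero: DF = P = 2251/2500 ≈ 0.900400
step 4 [2y] swap r/2=1070/36767: DF=(1 − 1070/36767·(0.952600+0.930700+0.900400))/(1+1070/36767) = 893/1000 ≈ 0.893000
step 5 [2.5y] zero: DF = P = 8541/10000 ≈ 0.854100
step 6 [3y] swap r/2=1657/53651: DF=(1 − 1657/53651·(0.952600+0.930700+0.900400+0.893000+0.854100))/(1+1657/53651) = 8343/10000 ≈ 0.834300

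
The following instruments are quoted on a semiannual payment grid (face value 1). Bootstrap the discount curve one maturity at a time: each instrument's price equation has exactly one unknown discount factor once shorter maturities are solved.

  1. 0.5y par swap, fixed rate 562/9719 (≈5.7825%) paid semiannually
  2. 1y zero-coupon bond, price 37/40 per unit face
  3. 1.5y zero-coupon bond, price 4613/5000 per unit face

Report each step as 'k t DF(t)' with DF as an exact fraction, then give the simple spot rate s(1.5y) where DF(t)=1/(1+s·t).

step 1 [0.5y] swap r/2=281/9719: DF=(1 − 281/9719·(0))/(1+281/9719) = 9719/10000 ≈ 0.971900
step 2 [1y] zero: DF = P = 37/40 ≈ 0.925000
step 3 [1.5y] zero: DF = P = 4613/5000 ≈ 0.922600

1 1/2 9719/10000
2 1 37/40
3 3/2 4613/5000
s(1.5y) = (1/(4613/5000) − 1)/(3/2) = 258/4613 ≈ 5.5929%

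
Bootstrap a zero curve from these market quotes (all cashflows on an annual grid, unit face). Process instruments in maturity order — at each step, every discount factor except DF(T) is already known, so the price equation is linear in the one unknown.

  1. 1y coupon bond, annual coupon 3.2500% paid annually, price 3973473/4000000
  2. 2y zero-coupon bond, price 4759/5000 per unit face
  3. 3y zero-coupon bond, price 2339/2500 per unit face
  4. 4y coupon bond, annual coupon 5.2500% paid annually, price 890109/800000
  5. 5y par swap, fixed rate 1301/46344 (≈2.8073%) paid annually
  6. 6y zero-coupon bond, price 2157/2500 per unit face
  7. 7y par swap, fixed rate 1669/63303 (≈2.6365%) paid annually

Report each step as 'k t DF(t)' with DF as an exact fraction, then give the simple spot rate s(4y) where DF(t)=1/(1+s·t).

step 1 [1y] bond c/1=13/400: DF=(3973473/4000000 − 13/400·(0))/(1+13/400) = 9621/10000 ≈ 0.962100
step 2 [2y] zero: DF = P = 4759/5000 ≈ 0.951800
step 3 [3y] zero: DF = P = 2339/2500 ≈ 0.935600
step 4 [4y] bond c/1=21/400: DF=(890109/800000 − 21/400·(0.962100+0.951800+0.935600))/(1+21/400) = 183/200 ≈ 0.915000
step 5 [5y] swap r/1=1301/46344: DF=(1 − 1301/46344·(0.962100+0.951800+0.935600+0.915000))/(1+1301/46344) = 8699/10000 ≈ 0.869900
step 6 [6y] zero: DF = P = 2157/2500 ≈ 0.862800
step 7 [7y] swap r/1=1669/63303: DF=(1 − 1669/63303·(0.962100+0.951800+0.935600+0.915000+0.869900+0.862800))/(1+1669/63303) = 8331/10000 ≈ 0.833100

1 1 9621/10000
2 2 4759/5000
3 3 2339/2500
4 4 183/200
5 5 8699/10000
6 6 2157/2500
7 7 8331/10000
s(4y) = (1/(183/200) − 1)/(4) = 17/732 ≈ 2.3224%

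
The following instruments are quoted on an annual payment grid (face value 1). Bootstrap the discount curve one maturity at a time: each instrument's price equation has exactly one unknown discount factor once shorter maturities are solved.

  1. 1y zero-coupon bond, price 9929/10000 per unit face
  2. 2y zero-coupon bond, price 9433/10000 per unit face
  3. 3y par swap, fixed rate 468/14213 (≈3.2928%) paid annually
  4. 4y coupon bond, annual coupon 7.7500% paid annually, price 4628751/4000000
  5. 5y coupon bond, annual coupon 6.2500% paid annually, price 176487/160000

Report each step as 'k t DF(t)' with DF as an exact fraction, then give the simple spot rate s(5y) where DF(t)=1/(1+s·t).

1 1 9929/10000
2 2 9433/10000
3 3 1133/1250
4 4 1739/2000
5 5 4099/5000
s(5y) = (1/(4099/5000) − 1)/(5) = 901/20495 ≈ 4.3962%

step 1 [1y] zero: DF = P = 9929/10000 ≈ 0.992900
step 2 [2y] zero: DF = P = 9433/10000 ≈ 0.943300
step 3 [3y] swap r/1=468/14213: DF=(1 − 468/14213·(0.992900+0.943300))/(1+468/14213) = 1133/1250 ≈ 0.906400
step 4 [4y] bond c/1=31/400: DF=(4628751/4000000 − 31/400·(0.992900+0.943300+0.906400))/(1+31/400) = 1739/2000 ≈ 0.869500
step 5 [5y] bond c/1=1/16: DF=(176487/160000 − 1/16·(0.992900+0.943300+0.906400+0.869500))/(1+1/16) = 4099/5000 ≈ 0.819800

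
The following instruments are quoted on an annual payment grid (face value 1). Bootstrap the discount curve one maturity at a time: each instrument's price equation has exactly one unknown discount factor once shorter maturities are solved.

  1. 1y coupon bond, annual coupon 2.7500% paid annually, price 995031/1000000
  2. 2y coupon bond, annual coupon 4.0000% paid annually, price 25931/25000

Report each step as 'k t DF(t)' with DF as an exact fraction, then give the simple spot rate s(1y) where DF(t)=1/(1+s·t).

1 1 2421/2500
2 2 9601/10000
s(1y) = (1/(2421/2500) − 1)/(1) = 79/2421 ≈ 3.2631%

step 1 [1y] bond c/1=11/400: DF=(995031/1000000 − 11/400·(0))/(1+11/400) = 2421/2500 ≈ 0.968400
step 2 [2y] bond c/1=1/25: DF=(25931/25000 − 1/25·(0.968400))/(1+1/25) = 9601/10000 ≈ 0.960100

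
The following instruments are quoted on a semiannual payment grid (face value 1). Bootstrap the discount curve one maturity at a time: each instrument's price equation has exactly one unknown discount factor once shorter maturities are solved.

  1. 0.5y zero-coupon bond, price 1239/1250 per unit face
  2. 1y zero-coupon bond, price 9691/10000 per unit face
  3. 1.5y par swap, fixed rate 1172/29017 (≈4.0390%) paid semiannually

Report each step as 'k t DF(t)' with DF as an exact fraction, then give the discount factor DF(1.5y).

step 1 [0.5y] zero: DF = P = 1239/1250 ≈ 0.991200
step 2 [1y] zero: DF = P = 9691/10000 ≈ 0.969100
step 3 [1.5y] swap r/2=586/29017: DF=(1 − 586/29017·(0.991200+0.969100))/(1+586/29017) = 4707/5000 ≈ 0.941400

1 1/2 1239/1250
2 1 9691/10000
3 3/2 4707/5000
DF(1.5y) = 4707/5000 ≈ 0.941400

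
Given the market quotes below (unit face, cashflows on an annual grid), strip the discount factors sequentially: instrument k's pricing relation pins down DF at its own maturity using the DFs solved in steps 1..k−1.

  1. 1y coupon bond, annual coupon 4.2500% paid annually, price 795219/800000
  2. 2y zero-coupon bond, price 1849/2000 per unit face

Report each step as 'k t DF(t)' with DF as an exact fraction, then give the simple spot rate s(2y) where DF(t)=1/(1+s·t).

step 1 [1y] bond c/1=17/400: DF=(795219/800000 − 17/400·(0))/(1+17/400) = 1907/2000 ≈ 0.953500
step 2 [2y] zero: DF = P = 1849/2000 ≈ 0.924500

1 1 1907/2000
2 2 1849/2000
s(2y) = (1/(1849/2000) − 1)/(2) = 151/3698 ≈ 4.0833%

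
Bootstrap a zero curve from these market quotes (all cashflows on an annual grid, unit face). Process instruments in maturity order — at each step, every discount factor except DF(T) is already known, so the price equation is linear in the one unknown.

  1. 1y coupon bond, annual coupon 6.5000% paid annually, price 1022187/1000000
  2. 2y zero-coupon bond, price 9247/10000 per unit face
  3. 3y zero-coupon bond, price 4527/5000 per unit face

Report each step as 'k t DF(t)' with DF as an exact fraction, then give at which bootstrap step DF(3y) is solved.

step 1 [1y] bond c/1=13/200: DF=(1022187/1000000 − 13/200·(0))/(1+13/200) = 4799/5000 ≈ 0.959800
step 2 [2y] zero: DF = P = 9247/10000 ≈ 0.924700
step 3 [3y] zero: DF = P = 4527/5000 ≈ 0.905400

1 1 4799/5000
2 2 9247/10000
3 3 4527/5000
DF(3y) is solved at step 3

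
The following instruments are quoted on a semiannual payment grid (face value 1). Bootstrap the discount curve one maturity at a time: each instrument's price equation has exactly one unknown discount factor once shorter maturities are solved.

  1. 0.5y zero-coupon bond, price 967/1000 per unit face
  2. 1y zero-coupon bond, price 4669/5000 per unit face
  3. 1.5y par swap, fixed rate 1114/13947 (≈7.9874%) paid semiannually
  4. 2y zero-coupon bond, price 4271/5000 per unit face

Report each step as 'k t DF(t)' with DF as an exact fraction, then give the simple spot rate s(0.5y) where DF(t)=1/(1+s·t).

step 1 [0.5y] zero: DF = P = 967/1000 ≈ 0.967000
step 2 [1y] zero: DF = P = 4669/5000 ≈ 0.933800
step 3 [1.5y] swap r/2=557/13947: DF=(1 − 557/13947·(0.967000+0.933800))/(1+557/13947) = 4443/5000 ≈ 0.888600
step 4 [2y] zero: DF = P = 4271/5000 ≈ 0.854200

1 1/2 967/1000
2 1 4669/5000
3 3/2 4443/5000
4 2 4271/5000
s(0.5y) = (1/(967/1000) − 1)/(1/2) = 66/967 ≈ 6.8252%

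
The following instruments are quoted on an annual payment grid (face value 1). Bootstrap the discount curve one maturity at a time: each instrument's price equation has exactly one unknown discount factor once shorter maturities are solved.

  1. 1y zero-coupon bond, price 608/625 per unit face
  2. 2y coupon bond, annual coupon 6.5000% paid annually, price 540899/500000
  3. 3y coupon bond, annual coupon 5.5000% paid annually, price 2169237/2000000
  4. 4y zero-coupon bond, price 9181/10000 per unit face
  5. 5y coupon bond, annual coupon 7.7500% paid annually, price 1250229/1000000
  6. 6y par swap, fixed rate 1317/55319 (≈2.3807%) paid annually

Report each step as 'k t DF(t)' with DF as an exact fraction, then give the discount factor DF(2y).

1 1 608/625
2 2 2391/2500
3 3 371/400
4 4 9181/10000
5 5 1111/1250
6 6 8683/10000
DF(2y) = 2391/2500 ≈ 0.956400

step 1 [1y] zero: DF = P = 608/625 ≈ 0.972800
step 2 [2y] bond c/1=13/200: DF=(540899/500000 − 13/200·(0.972800))/(1+13/200) = 2391/2500 ≈ 0.956400
step 3 [3y] bond c/1=11/200: DF=(2169237/2000000 − 11/200·(0.972800+0.956400))/(1+11/200) = 371/400 ≈ 0.927500
step 4 [4y] zero: DF = P = 9181/10000 ≈ 0.918100
step 5 [5y] bond c/1=31/400: DF=(1250229/1000000 − 31/400·(0.972800+0.956400+0.927500+0.918100))/(1+31/400) = 1111/1250 ≈ 0.888800
step 6 [6y] swap r/1=1317/55319: DF=(1 − 1317/55319·(0.972800+0.956400+0.927500+0.918100+0.888800))/(1+1317/55319) = 8683/10000 ≈ 0.868300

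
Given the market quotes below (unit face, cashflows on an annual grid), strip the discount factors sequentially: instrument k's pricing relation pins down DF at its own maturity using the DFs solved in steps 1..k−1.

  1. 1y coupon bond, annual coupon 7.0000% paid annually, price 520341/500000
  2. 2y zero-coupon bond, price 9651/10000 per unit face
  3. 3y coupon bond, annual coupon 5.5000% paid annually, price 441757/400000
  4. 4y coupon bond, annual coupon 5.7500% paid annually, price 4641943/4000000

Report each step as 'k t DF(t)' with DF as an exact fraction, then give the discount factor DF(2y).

step 1 [1y] bond c/1=7/100: DF=(520341/500000 − 7/100·(0))/(1+7/100) = 4863/5000 ≈ 0.972600
step 2 [2y] zero: DF = P = 9651/10000 ≈ 0.965100
step 3 [3y] bond c/1=11/200: DF=(441757/400000 − 11/200·(0.972600+0.965100))/(1+11/200) = 4729/5000 ≈ 0.945800
step 4 [4y] bond c/1=23/400: DF=(4641943/4000000 − 23/400·(0.972600+0.965100+0.945800))/(1+23/400) = 4703/5000 ≈ 0.940600

1 1 4863/5000
2 2 9651/10000
3 3 4729/5000
4 4 4703/5000
DF(2y) = 9651/10000 ≈ 0.965100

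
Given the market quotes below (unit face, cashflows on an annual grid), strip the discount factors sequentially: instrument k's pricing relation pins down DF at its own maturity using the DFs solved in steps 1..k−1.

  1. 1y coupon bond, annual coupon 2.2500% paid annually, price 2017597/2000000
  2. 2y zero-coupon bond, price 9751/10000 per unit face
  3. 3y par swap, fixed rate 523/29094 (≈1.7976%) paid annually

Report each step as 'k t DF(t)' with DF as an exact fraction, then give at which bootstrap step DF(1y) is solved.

1 1 4933/5000
2 2 9751/10000
3 3 9477/10000
DF(1y) is solved at step 1

step 1 [1y] bond c/1=9/400: DF=(2017597/2000000 − 9/400·(0))/(1+9/400) = 4933/5000 ≈ 0.986600
step 2 [2y] zero: DF = P = 9751/10000 ≈ 0.975100
step 3 [3y] swap r/1=523/29094: DF=(1 − 523/29094·(0.986600+0.975100))/(1+523/29094) = 9477/10000 ≈ 0.947700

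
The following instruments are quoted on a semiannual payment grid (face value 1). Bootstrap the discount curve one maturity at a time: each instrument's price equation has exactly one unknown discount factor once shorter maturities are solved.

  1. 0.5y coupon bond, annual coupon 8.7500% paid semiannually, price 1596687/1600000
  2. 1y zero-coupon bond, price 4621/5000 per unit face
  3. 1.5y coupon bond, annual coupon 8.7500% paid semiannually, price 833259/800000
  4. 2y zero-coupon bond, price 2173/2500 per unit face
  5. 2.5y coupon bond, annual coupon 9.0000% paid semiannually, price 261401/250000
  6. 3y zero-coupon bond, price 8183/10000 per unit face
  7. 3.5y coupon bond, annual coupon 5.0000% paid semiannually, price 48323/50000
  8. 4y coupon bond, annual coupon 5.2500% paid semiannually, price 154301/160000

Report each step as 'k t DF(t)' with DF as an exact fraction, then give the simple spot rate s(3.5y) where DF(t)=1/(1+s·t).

step 1 [0.5y] bond c/2=7/160: DF=(1596687/1600000 − 7/160·(0))/(1+7/160) = 9561/10000 ≈ 0.956100
step 2 [1y] zero: DF = P = 4621/5000 ≈ 0.924200
step 3 [1.5y] bond c/2=7/160: DF=(833259/800000 − 7/160·(0.956100+0.924200))/(1+7/160) = 9191/10000 ≈ 0.919100
step 4 [2y] zero: DF = P = 2173/2500 ≈ 0.869200
step 5 [2.5y] bond c/2=9/200: DF=(261401/250000 − 9/200·(0.956100+0.924200+0.919100+0.869200))/(1+9/200) = 4213/5000 ≈ 0.842600
step 6 [3y] zero: DF = P = 8183/10000 ≈ 0.818300
step 7 [3.5y] bond c/2=1/40: DF=(48323/50000 − 1/40·(0.956100+0.924200+0.919100+0.869200+0.842600+0.818300))/(1+1/40) = 8129/10000 ≈ 0.812900
step 8 [4y] bond c/2=21/800: DF=(154301/160000 − 21/800·(0.956100+0.924200+0.919100+0.869200+0.842600+0.818300+0.812900))/(1+21/800) = 3913/5000 ≈ 0.782600

1 1/2 9561/10000
2 1 4621/5000
3 3/2 9191/10000
4 2 2173/2500
5 5/2 4213/5000
6 3 8183/10000
7 7/2 8129/10000
8 4 3913/5000
s(3.5y) = (1/(8129/10000) − 1)/(7/2) = 3742/56903 ≈ 6.5761%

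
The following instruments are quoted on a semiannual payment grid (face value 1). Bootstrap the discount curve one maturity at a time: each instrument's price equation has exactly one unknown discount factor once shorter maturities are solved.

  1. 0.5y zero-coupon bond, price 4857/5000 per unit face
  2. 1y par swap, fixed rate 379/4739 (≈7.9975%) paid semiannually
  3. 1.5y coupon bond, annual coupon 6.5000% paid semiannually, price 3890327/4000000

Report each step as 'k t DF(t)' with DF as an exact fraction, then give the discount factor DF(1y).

1 1/2 4857/5000
2 1 4621/5000
3 3/2 8823/10000
DF(1y) = 4621/5000 ≈ 0.924200

step 1 [0.5y] zero: DF = P = 4857/5000 ≈ 0.971400
step 2 [1y] swap r/2=379/9478: DF=(1 − 379/9478·(0.971400))/(1+379/9478) = 4621/5000 ≈ 0.924200
step 3 [1.5y] bond c/2=13/400: DF=(3890327/4000000 − 13/400·(0.971400+0.924200))/(1+13/400) = 8823/10000 ≈ 0.882300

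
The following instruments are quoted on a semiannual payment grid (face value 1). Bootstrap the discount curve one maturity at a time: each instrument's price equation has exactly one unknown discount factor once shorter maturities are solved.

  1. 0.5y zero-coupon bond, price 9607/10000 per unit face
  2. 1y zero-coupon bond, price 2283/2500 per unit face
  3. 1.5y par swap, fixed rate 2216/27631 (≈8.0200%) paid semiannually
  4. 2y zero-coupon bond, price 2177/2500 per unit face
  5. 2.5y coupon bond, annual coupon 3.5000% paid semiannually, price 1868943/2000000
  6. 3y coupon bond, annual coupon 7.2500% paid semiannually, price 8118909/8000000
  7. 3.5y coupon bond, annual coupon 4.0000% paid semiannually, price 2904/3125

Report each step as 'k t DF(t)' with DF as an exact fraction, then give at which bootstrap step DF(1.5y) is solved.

step 1 [0.5y] zero: DF = P = 9607/10000 ≈ 0.960700
step 2 [1y] zero: DF = P = 2283/2500 ≈ 0.913200
step 3 [1.5y] swap r/2=1108/27631: DF=(1 − 1108/27631·(0.960700+0.913200))/(1+1108/27631) = 2223/2500 ≈ 0.889200
step 4 [2y] zero: DF = P = 2177/2500 ≈ 0.870800
step 5 [2.5y] bond c/2=7/400: DF=(1868943/2000000 − 7/400·(0.960700+0.913200+0.889200+0.870800))/(1+7/400) = 8559/10000 ≈ 0.855900
step 6 [3y] bond c/2=29/800: DF=(8118909/8000000 − 29/800·(0.960700+0.913200+0.889200+0.870800+0.855900))/(1+29/800) = 8223/10000 ≈ 0.822300
step 7 [3.5y] bond c/2=1/50: DF=(2904/3125 − 1/50·(0.960700+0.913200+0.889200+0.870800+0.855900+0.822300))/(1+1/50) = 8069/10000 ≈ 0.806900

1 1/2 9607/10000
2 1 2283/2500
3 3/2 2223/2500
4 2 2177/2500
5 5/2 8559/10000
6 3 8223/10000
7 7/2 8069/10000
DF(1.5y) is solved at step 3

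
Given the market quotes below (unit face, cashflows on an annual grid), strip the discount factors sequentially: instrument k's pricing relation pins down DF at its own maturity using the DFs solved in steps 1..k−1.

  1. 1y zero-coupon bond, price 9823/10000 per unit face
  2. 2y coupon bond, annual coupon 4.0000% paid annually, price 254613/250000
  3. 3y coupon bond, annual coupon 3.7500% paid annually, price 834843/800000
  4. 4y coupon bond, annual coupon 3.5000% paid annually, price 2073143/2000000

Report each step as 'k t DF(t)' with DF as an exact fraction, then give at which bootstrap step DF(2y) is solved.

1 1 9823/10000
2 2 1883/2000
3 3 9363/10000
4 4 1131/1250
DF(2y) is solved at step 2

step 1 [1y] zero: DF = P = 9823/10000 ≈ 0.982300
step 2 [2y] bond c/1=1/25: DF=(254613/250000 − 1/25·(0.982300))/(1+1/25) = 1883/2000 ≈ 0.941500
step 3 [3y] bond c/1=3/80: DF=(834843/800000 − 3/80·(0.982300+0.941500))/(1+3/80) = 9363/10000 ≈ 0.936300
step 4 [4y] bond c/1=7/200: DF=(2073143/2000000 − 7/200·(0.982300+0.941500+0.936300))/(1+7/200) = 1131/1250 ≈ 0.904800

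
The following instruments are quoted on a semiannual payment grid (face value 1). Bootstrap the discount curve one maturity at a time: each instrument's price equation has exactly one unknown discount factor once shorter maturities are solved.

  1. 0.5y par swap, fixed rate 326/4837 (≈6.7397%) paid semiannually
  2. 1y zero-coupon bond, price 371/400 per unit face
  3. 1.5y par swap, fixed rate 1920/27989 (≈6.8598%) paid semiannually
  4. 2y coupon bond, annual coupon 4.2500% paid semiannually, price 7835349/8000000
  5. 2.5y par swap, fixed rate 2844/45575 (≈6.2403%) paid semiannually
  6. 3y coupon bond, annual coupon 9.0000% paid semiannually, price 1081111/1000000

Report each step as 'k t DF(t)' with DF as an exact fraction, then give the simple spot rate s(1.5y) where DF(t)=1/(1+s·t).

step 1 [0.5y] swap r/2=163/4837: DF=(1 − 163/4837·(0))/(1+163/4837) = 4837/5000 ≈ 0.967400
step 2 [1y] zero: DF = P = 371/400 ≈ 0.927500
step 3 [1.5y] swap r/2=960/27989: DF=(1 − 960/27989·(0.967400+0.927500))/(1+960/27989) = 113/125 ≈ 0.904000
step 4 [2y] bond c/2=17/800: DF=(7835349/8000000 − 17/800·(0.967400+0.927500+0.904000))/(1+17/800) = 563/625 ≈ 0.900800
step 5 [2.5y] swap r/2=1422/45575: DF=(1 − 1422/45575·(0.967400+0.927500+0.904000+0.900800))/(1+1422/45575) = 4289/5000 ≈ 0.857800
step 6 [3y] bond c/2=9/200: DF=(1081111/1000000 − 9/200·(0.967400+0.927500+0.904000+0.900800+0.857800))/(1+9/200) = 8383/10000 ≈ 0.838300

1 1/2 4837/5000
2 1 371/400
3 3/2 113/125
4 2 563/625
5 5/2 4289/5000
6 3 8383/10000
s(1.5y) = (1/(113/125) − 1)/(3/2) = 8/113 ≈ 7.0796%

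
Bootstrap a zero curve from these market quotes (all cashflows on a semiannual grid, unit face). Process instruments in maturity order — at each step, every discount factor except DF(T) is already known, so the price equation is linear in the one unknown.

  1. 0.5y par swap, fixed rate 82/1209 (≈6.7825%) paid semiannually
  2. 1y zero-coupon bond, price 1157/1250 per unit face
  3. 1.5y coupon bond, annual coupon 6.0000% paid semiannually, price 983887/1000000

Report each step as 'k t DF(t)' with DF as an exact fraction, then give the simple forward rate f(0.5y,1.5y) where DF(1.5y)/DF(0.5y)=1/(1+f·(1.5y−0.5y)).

1 1/2 1209/1250
2 1 1157/1250
3 3/2 9001/10000
f(0.5y,1.5y) = ((1209/1250)/(9001/10000) − 1)/(1) = 671/9001 ≈ 7.4547%

step 1 [0.5y] swap r/2=41/1209: DF=(1 − 41/1209·(0))/(1+41/1209) = 1209/1250 ≈ 0.967200
step 2 [1y] zero: DF = P = 1157/1250 ≈ 0.925600
step 3 [1.5y] bond c/2=3/100: DF=(983887/1000000 − 3/100·(0.967200+0.925600))/(1+3/100) = 9001/10000 ≈ 0.900100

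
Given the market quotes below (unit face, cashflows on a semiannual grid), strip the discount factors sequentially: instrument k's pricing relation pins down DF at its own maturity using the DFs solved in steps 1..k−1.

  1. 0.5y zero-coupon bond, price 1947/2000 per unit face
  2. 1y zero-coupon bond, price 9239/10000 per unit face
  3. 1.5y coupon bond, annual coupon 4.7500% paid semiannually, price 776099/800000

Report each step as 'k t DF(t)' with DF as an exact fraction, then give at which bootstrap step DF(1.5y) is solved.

1 1/2 1947/2000
2 1 9239/10000
3 3/2 2259/2500
DF(1.5y) is solved at step 3

step 1 [0.5y] zero: DF = P = 1947/2000 ≈ 0.973500
step 2 [1y] zero: DF = P = 9239/10000 ≈ 0.923900
step 3 [1.5y] bond c/2=19/800: DF=(776099/800000 − 19/800·(0.973500+0.923900))/(1+19/800) = 2259/2500 ≈ 0.903600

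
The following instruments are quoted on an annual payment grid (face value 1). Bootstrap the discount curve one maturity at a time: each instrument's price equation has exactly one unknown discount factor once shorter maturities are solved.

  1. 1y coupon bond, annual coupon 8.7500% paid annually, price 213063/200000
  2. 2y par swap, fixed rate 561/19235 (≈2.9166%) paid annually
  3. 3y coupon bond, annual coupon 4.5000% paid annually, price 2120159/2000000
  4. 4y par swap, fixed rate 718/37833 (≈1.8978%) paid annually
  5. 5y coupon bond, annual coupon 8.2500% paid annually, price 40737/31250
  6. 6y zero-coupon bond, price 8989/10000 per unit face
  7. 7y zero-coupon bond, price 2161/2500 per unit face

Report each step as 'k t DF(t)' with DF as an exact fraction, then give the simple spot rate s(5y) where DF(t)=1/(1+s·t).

step 1 [1y] bond c/1=7/80: DF=(213063/200000 − 7/80·(0))/(1+7/80) = 2449/2500 ≈ 0.979600
step 2 [2y] swap r/1=561/19235: DF=(1 − 561/19235·(0.979600))/(1+561/19235) = 9439/10000 ≈ 0.943900
step 3 [3y] bond c/1=9/200: DF=(2120159/2000000 − 9/200·(0.979600+0.943900))/(1+9/200) = 2329/2500 ≈ 0.931600
step 4 [4y] swap r/1=718/37833: DF=(1 − 718/37833·(0.979600+0.943900+0.931600))/(1+718/37833) = 4641/5000 ≈ 0.928200
step 5 [5y] bond c/1=33/400: DF=(40737/31250 − 33/400·(0.979600+0.943900+0.931600+0.928200))/(1+33/400) = 9159/10000 ≈ 0.915900
step 6 [6y] zero: DF = P = 8989/10000 ≈ 0.898900
step 7 [7y] zero: DF = P = 2161/2500 ≈ 0.864400

1 1 2449/2500
2 2 9439/10000
3 3 2329/2500
4 4 4641/5000
5 5 9159/10000
6 6 8989/10000
7 7 2161/2500
s(5y) = (1/(9159/10000) − 1)/(5) = 841/45795 ≈ 1.8364%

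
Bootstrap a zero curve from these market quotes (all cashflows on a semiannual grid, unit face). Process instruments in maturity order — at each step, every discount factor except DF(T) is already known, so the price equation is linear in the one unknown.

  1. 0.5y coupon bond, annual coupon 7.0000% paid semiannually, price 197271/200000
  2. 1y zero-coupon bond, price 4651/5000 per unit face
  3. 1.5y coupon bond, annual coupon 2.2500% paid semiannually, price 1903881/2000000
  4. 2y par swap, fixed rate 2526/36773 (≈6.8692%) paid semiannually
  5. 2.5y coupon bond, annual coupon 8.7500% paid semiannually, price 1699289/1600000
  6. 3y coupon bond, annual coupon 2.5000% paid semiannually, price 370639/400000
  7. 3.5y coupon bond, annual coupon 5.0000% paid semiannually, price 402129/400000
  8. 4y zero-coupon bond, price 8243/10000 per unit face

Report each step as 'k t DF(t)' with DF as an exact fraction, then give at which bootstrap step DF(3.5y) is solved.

step 1 [0.5y] bond c/2=7/200: DF=(197271/200000 − 7/200·(0))/(1+7/200) = 953/1000 ≈ 0.953000
step 2 [1y] zero: DF = P = 4651/5000 ≈ 0.930200
step 3 [1.5y] bond c/2=9/800: DF=(1903881/2000000 − 9/800·(0.953000+0.930200))/(1+9/800) = 2301/2500 ≈ 0.920400
step 4 [2y] swap r/2=1263/36773: DF=(1 − 1263/36773·(0.953000+0.930200+0.920400))/(1+1263/36773) = 8737/10000 ≈ 0.873700
step 5 [2.5y] bond c/2=7/160: DF=(1699289/1600000 − 7/160·(0.953000+0.930200+0.920400+0.873700))/(1+7/160) = 4317/5000 ≈ 0.863400
step 6 [3y] bond c/2=1/80: DF=(370639/400000 − 1/80·(0.953000+0.930200+0.920400+0.873700+0.863400))/(1+1/80) = 8591/10000 ≈ 0.859100
step 7 [3.5y] bond c/2=1/40: DF=(402129/400000 − 1/40·(0.953000+0.930200+0.920400+0.873700+0.863400+0.859100))/(1+1/40) = 8491/10000 ≈ 0.849100
step 8 [4y] zero: DF = P = 8243/10000 ≈ 0.824300

1 1/2 953/1000
2 1 4651/5000
3 3/2 2301/2500
4 2 8737/10000
5 5/2 4317/5000
6 3 8591/10000
7 7/2 8491/10000
8 4 8243/10000
DF(3.5y) is solved at step 7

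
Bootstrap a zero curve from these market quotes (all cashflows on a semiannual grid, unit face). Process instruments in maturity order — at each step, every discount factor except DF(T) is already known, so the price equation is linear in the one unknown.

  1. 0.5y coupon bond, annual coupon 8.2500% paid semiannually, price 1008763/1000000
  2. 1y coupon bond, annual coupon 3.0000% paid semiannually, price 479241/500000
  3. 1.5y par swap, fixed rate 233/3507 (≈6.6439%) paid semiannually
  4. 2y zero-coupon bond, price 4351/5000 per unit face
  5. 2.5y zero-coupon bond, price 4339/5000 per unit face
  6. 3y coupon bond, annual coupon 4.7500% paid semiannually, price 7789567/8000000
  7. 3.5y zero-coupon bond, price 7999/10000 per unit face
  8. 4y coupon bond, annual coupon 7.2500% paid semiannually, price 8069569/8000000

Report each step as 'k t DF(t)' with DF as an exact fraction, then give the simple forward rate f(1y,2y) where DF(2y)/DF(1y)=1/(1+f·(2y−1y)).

step 1 [0.5y] bond c/2=33/800: DF=(1008763/1000000 − 33/800·(0))/(1+33/800) = 1211/1250 ≈ 0.968800
step 2 [1y] bond c/2=3/200: DF=(479241/500000 − 3/200·(0.968800))/(1+3/200) = 93/100 ≈ 0.930000
step 3 [1.5y] swap r/2=233/7014: DF=(1 − 233/7014·(0.968800+0.930000))/(1+233/7014) = 2267/2500 ≈ 0.906800
step 4 [2y] zero: DF = P = 4351/5000 ≈ 0.870200
step 5 [2.5y] zero: DF = P = 4339/5000 ≈ 0.867800
step 6 [3y] bond c/2=19/800: DF=(7789567/8000000 − 19/800·(0.968800+0.930000+0.906800+0.870200+0.867800))/(1+19/800) = 8457/10000 ≈ 0.845700
step 7 [3.5y] zero: DF = P = 7999/10000 ≈ 0.799900
step 8 [4y] bond c/2=29/800: DF=(8069569/8000000 − 29/800·(0.968800+0.930000+0.906800+0.870200+0.867800+0.845700+0.799900))/(1+29/800) = 7569/10000 ≈ 0.756900

1 1/2 1211/1250
2 1 93/100
3 3/2 2267/2500
4 2 4351/5000
5 5/2 4339/5000
6 3 8457/10000
7 7/2 7999/10000
8 4 7569/10000
f(1y,2y) = ((93/100)/(4351/5000) − 1)/(1) = 299/4351 ≈ 6.8720%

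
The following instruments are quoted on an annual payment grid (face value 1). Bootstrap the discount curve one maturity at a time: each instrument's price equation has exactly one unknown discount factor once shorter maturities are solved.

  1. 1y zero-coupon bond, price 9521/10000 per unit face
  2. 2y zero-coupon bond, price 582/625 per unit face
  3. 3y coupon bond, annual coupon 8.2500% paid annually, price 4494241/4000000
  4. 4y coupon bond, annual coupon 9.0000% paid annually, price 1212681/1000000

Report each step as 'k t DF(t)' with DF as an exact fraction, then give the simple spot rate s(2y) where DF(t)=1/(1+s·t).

step 1 [1y] zero: DF = P = 9521/10000 ≈ 0.952100
step 2 [2y] zero: DF = P = 582/625 ≈ 0.931200
step 3 [3y] bond c/1=33/400: DF=(4494241/4000000 − 33/400·(0.952100+0.931200))/(1+33/400) = 559/625 ≈ 0.894400
step 4 [4y] bond c/1=9/100: DF=(1212681/1000000 − 9/100·(0.952100+0.931200+0.894400))/(1+9/100) = 552/625 ≈ 0.883200

1 1 9521/10000
2 2 582/625
3 3 559/625
4 4 552/625
s(2y) = (1/(582/625) − 1)/(2) = 43/1164 ≈ 3.6942%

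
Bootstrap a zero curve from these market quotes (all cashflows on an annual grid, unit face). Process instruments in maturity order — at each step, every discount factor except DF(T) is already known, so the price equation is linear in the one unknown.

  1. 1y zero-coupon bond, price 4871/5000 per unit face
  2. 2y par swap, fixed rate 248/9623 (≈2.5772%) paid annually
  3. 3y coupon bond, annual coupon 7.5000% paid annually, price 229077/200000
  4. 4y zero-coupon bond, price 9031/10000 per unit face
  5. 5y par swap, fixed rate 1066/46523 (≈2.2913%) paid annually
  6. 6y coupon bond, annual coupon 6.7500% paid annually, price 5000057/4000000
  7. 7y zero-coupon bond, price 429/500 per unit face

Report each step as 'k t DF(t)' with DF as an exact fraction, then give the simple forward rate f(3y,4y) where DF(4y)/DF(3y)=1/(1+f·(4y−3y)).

1 1 4871/5000
2 2 594/625
3 3 582/625
4 4 9031/10000
5 5 4467/5000
6 6 548/625
7 7 429/500
f(3y,4y) = ((582/625)/(9031/10000) − 1)/(1) = 281/9031 ≈ 3.1115%

step 1 [1y] zero: DF = P = 4871/5000 ≈ 0.974200
step 2 [2y] swap r/1=248/9623: DF=(1 − 248/9623·(0.974200))/(1+248/9623) = 594/625 ≈ 0.950400
step 3 [3y] bond c/1=3/40: DF=(229077/200000 − 3/40·(0.974200+0.950400))/(1+3/40) = 582/625 ≈ 0.931200
step 4 [4y] zero: DF = P = 9031/10000 ≈ 0.903100
step 5 [5y] swap r/1=1066/46523: DF=(1 − 1066/46523·(0.974200+0.950400+0.931200+0.903100))/(1+1066/46523) = 4467/5000 ≈ 0.893400
step 6 [6y] bond c/1=27/400: DF=(5000057/4000000 − 27/400·(0.974200+0.950400+0.931200+0.903100+0.893400))/(1+27/400) = 548/625 ≈ 0.876800
step 7 [7y] zero: DF = P = 429/500 ≈ 0.858000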